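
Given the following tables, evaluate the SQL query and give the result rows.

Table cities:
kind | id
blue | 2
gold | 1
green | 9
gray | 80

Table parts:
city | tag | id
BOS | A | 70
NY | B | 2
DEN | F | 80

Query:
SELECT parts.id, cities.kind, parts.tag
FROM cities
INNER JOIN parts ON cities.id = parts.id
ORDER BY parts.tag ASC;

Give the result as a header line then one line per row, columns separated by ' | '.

== RESULT ==
parts.id | cities.kind | parts.tag
2 | blue | B
80 | gray | F

Derivation:
After JOIN parts (2 rows):
cities.kind | cities.id | parts.city | parts.tag | parts.id
blue | 2 | NY | B | 2
gray | 80 | DEN | F | 80
After SELECT (2 rows):
parts.id | cities.kind | parts.tag
2 | blue | B
80 | gray | F
After ORDER BY (2 rows):
parts.id | cities.kind | parts.tag
2 | blue | B
80 | gray | F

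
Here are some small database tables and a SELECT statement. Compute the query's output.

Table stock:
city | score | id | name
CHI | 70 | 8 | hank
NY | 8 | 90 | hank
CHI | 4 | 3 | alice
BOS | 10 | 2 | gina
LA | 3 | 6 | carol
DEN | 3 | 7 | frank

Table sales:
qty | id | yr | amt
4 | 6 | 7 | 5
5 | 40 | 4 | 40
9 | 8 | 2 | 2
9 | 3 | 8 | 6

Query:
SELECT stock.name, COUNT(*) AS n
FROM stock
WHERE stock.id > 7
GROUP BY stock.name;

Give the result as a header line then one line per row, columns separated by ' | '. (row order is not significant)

After WHERE (2 rows):
stock.city | stock.score | stock.id | stock.name
CHI | 70 | 8 | hank
NY | 8 | 90 | hank
After GROUP BY (1 rows):
stock.name | n
hank | 2

== RESULT ==
stock.name | n
hank | 2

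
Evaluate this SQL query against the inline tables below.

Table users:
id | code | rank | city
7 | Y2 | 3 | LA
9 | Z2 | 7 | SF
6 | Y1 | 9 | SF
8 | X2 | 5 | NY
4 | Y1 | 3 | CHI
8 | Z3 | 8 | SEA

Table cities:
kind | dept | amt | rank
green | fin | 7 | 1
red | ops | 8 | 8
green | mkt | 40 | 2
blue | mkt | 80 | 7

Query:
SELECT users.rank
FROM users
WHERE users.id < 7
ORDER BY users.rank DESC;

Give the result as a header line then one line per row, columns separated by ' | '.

== RESULT ==
users.rank
9
3

Derivation:
After WHERE (2 rows):
users.id | users.code | users.rank | users.city
6 | Y1 | 9 | SF
4 | Y1 | 3 | CHI
After SELECT (2 rows):
users.rank
9
3
After ORDER BY (2 rows):
users.rank
9
3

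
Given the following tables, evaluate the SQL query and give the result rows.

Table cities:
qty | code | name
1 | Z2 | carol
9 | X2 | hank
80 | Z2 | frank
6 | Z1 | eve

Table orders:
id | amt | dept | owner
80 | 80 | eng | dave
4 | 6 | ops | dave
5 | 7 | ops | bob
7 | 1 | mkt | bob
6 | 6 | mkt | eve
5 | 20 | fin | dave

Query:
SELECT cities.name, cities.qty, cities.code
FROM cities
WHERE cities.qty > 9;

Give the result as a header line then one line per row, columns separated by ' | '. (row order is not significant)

== RESULT ==
cities.name | cities.qty | cities.code
frank | 80 | Z2

Derivation:
After WHERE (1 rows):
cities.qty | cities.code | cities.name
80 | Z2 | frank
After SELECT (1 rows):
cities.name | cities.qty | cities.code
frank | 80 | Z2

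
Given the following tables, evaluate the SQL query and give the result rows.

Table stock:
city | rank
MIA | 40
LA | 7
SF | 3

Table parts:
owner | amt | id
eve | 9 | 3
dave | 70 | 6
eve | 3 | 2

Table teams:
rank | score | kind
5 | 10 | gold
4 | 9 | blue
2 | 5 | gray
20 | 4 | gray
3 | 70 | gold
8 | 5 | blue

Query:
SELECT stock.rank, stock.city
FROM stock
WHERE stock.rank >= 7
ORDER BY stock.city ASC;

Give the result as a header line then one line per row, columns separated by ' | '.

== RESULT ==
stock.rank | stock.city
7 | LA
40 | MIA

Derivation:
After WHERE (2 rows):
stock.city | stock.rank
MIA | 40
LA | 7
After SELECT (2 rows):
stock.rank | stock.city
40 | MIA
7 | LA
After ORDER BY (2 rows):
stock.rank | stock.city
7 | LA
40 | MIA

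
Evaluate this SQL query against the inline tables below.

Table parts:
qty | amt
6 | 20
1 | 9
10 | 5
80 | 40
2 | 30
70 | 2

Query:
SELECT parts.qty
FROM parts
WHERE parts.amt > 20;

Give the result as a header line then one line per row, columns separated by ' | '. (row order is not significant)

After WHERE (2 rows):
parts.qty | parts.amt
80 | 40
2 | 30
After SELECT (2 rows):
parts.qty
80
2

== RESULT ==
parts.qty
80
2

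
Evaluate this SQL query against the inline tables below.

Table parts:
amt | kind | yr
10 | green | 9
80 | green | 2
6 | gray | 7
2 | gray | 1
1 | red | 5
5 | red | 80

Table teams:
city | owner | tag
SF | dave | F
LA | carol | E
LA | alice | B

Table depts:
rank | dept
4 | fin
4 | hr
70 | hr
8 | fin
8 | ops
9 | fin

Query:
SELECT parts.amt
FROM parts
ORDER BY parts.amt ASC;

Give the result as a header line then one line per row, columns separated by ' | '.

== RESULT ==
parts.amt
1
2
5
6
10
80

Derivation:
After SELECT (6 rows):
parts.amt
10
80
6
2
1
5
After ORDER BY (6 rows):
parts.amt
1
2
5
6
10
80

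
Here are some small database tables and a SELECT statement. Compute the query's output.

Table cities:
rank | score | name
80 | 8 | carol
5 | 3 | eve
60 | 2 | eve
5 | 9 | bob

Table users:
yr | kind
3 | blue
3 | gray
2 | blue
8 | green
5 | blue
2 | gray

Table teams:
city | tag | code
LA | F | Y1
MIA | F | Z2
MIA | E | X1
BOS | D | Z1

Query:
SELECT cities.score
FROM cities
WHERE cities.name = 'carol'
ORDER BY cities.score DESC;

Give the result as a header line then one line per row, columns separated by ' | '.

== RESULT ==
cities.score
8

Derivation:
After WHERE (1 rows):
cities.rank | cities.score | cities.name
80 | 8 | carol
After SELECT (1 rows):
cities.score
8
After ORDER BY (1 rows):
cities.score
8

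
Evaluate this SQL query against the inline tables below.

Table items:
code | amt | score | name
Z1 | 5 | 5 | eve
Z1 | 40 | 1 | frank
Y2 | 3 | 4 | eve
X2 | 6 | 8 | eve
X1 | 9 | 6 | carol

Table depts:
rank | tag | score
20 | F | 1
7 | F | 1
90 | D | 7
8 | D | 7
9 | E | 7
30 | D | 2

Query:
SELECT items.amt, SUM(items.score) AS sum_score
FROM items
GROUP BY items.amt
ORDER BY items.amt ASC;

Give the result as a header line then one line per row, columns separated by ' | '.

After GROUP BY (5 rows):
items.amt | sum_score
5 | 5
40 | 1
3 | 4
6 | 8
9 | 6
After ORDER BY (5 rows):
items.amt | sum_score
3 | 4
5 | 5
6 | 8
9 | 6
40 | 1

== RESULT ==
items.amt | sum_score
3 | 4
5 | 5
6 | 8
9 | 6
40 | 1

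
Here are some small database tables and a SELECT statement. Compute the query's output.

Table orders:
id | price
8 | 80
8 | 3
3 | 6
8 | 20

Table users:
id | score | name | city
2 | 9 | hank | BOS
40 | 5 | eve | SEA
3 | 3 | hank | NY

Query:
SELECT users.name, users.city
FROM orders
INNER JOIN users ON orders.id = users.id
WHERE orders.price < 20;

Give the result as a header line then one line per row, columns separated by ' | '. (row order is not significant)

After JOIN users (1 rows):
orders.id | orders.price | users.id | users.score | users.name | users.city
3 | 6 | 3 | 3 | hank | NY
After WHERE (1 rows):
orders.id | orders.price | users.id | users.score | users.name | users.city
3 | 6 | 3 | 3 | hank | NY
After SELECT (1 rows):
users.name | users.city
hank | NY

== RESULT ==
users.name | users.city
hank | NY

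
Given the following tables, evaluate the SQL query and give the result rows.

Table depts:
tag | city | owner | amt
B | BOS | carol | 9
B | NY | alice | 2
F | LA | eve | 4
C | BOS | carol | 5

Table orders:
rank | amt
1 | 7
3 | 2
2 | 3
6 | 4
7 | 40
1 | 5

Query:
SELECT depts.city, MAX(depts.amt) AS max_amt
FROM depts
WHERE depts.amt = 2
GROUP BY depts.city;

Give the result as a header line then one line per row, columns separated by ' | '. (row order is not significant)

After WHERE (1 rows):
depts.tag | depts.city | depts.owner | depts.amt
B | NY | alice | 2
After GROUP BY (1 rows):
depts.city | max_amt
NY | 2

== RESULT ==
depts.city | max_amt
NY | 2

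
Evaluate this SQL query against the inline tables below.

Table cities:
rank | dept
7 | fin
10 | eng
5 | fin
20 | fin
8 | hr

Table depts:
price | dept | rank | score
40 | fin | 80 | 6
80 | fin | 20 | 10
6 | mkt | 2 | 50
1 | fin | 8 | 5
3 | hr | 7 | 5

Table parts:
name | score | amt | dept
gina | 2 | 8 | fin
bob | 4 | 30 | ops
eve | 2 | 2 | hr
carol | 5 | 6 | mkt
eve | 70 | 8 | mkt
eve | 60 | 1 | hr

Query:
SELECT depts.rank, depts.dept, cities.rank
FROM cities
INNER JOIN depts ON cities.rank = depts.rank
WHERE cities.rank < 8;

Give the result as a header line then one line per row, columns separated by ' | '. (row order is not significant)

After JOIN depts (3 rows):
cities.rank | cities.dept | depts.price | depts.dept | depts.rank | depts.score
7 | fin | 3 | hr | 7 | 5
20 | fin | 80 | fin | 20 | 10
8 | hr | 1 | fin | 8 | 5
After WHERE (1 rows):
cities.rank | cities.dept | depts.price | depts.dept | depts.rank | depts.score
7 | fin | 3 | hr | 7 | 5
After SELECT (1 rows):
depts.rank | depts.dept | cities.rank
7 | hr | 7

== RESULT ==
depts.rank | depts.dept | cities.rank
7 | hr | 7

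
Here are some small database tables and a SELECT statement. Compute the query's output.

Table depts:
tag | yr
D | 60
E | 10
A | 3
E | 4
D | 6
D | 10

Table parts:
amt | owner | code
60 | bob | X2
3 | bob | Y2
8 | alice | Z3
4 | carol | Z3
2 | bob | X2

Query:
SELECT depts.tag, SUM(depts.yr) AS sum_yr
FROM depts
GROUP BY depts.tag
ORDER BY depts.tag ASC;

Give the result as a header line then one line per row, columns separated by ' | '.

After GROUP BY (3 rows):
depts.tag | sum_yr
D | 76
E | 14
A | 3
After ORDER BY (3 rows):
depts.tag | sum_yr
A | 3
D | 76
E | 14

== RESULT ==
depts.tag | sum_yr
A | 3
D | 76
E | 14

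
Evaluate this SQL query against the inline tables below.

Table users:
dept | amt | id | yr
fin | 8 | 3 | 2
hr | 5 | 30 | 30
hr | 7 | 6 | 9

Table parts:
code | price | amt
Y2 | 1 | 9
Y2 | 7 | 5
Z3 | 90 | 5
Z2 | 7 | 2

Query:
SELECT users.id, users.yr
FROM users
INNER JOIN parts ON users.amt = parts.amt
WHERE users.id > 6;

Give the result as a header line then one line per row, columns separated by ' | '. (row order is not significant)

After JOIN parts (2 rows):
users.dept | users.amt | users.id | users.yr | parts.code | parts.price | parts.amt
hr | 5 | 30 | 30 | Y2 | 7 | 5
hr | 5 | 30 | 30 | Z3 | 90 | 5
After WHERE (2 rows):
users.dept | users.amt | users.id | users.yr | parts.code | parts.price | parts.amt
hr | 5 | 30 | 30 | Y2 | 7 | 5
hr | 5 | 30 | 30 | Z3 | 90 | 5
After SELECT (2 rows):
users.id | users.yr
30 | 30
30 | 30

== RESULT ==
users.id | users.yr
30 | 30
30 | 30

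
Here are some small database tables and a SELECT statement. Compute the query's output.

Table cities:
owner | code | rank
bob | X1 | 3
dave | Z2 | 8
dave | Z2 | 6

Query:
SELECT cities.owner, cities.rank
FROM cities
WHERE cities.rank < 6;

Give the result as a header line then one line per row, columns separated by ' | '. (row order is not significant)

== RESULT ==
cities.owner | cities.rank
bob | 3

Derivation:
After WHERE (1 rows):
cities.owner | cities.code | cities.rank
bob | X1 | 3
After SELECT (1 rows):
cities.owner | cities.rank
bob | 3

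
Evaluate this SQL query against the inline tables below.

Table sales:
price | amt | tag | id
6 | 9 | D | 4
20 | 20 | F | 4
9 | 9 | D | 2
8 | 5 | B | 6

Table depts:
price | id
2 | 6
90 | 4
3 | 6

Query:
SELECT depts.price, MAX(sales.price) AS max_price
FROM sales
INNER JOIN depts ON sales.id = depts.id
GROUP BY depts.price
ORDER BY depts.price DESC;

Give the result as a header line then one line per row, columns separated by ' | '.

== RESULT ==
depts.price | max_price
90 | 20
3 | 8
2 | 8

Derivation:
After JOIN depts (4 rows):
sales.price | sales.amt | sales.tag | sales.id | depts.price | depts.id
6 | 9 | D | 4 | 90 | 4
20 | 20 | F | 4 | 90 | 4
8 | 5 | B | 6 | 2 | 6
8 | 5 | B | 6 | 3 | 6
After GROUP BY (3 rows):
depts.price | max_price
90 | 20
2 | 8
3 | 8
After ORDER BY (3 rows):
depts.price | max_price
90 | 20
3 | 8
2 | 8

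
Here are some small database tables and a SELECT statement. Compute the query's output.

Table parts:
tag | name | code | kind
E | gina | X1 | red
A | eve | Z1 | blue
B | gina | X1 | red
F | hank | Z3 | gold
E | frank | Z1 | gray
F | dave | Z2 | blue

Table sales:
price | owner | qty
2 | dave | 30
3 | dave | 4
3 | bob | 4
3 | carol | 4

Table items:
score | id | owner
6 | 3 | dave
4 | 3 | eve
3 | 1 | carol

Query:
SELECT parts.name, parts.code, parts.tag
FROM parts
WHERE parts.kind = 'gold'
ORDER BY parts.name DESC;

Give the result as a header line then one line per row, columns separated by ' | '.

After WHERE (1 rows):
parts.tag | parts.name | parts.code | parts.kind
F | hank | Z3 | gold
After SELECT (1 rows):
parts.name | parts.code | parts.tag
hank | Z3 | F
After ORDER BY (1 rows):
parts.name | parts.code | parts.tag
hank | Z3 | F

== RESULT ==
parts.name | parts.code | parts.tag
hank | Z3 | F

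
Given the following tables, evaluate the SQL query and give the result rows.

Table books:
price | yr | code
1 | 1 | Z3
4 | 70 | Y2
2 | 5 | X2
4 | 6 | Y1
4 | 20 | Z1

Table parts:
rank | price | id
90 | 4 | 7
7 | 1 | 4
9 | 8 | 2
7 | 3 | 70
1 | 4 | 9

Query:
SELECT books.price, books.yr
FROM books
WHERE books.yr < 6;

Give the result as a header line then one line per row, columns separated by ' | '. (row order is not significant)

After WHERE (2 rows):
books.price | books.yr | books.code
1 | 1 | Z3
2 | 5 | X2
After SELECT (2 rows):
books.price | books.yr
1 | 1
2 | 5

== RESULT ==
books.price | books.yr
1 | 1
2 | 5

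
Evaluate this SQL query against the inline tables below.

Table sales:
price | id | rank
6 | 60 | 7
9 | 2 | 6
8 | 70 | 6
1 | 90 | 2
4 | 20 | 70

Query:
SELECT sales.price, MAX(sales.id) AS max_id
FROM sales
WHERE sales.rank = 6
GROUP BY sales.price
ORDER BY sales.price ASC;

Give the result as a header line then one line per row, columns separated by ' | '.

== RESULT ==
sales.price | max_id
8 | 70
9 | 2

Derivation:
After WHERE (2 rows):
sales.price | sales.id | sales.rank
9 | 2 | 6
8 | 70 | 6
After GROUP BY (2 rows):
sales.price | max_id
9 | 2
8 | 70
After ORDER BY (2 rows):
sales.price | max_id
8 | 70
9 | 2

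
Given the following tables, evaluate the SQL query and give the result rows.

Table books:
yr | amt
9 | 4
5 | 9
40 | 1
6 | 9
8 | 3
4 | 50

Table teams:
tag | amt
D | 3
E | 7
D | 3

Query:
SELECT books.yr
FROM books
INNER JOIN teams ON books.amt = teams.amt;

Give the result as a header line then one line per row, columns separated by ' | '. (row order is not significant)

After JOIN teams (2 rows):
books.yr | books.amt | teams.tag | teams.amt
8 | 3 | D | 3
8 | 3 | D | 3
After SELECT (2 rows):
books.yr
8
8

== RESULT ==
books.yr
8
8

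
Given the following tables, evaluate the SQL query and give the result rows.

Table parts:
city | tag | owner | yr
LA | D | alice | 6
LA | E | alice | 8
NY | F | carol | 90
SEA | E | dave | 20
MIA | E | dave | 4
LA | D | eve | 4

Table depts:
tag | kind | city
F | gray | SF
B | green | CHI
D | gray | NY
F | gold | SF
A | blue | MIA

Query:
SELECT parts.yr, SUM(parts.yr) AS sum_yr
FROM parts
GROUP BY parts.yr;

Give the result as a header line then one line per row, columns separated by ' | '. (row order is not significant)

After GROUP BY (5 rows):
parts.yr | sum_yr
6 | 6
8 | 8
90 | 90
20 | 20
4 | 8

== RESULT ==
parts.yr | sum_yr
6 | 6
8 | 8
90 | 90
20 | 20
4 | 8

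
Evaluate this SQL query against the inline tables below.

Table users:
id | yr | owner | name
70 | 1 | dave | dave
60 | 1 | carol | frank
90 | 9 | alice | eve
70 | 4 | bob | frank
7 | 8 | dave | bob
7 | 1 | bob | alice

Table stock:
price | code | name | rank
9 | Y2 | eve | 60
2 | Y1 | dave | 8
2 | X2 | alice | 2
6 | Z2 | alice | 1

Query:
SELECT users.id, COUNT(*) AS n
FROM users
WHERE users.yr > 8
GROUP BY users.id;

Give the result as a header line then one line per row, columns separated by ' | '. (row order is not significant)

After WHERE (1 rows):
users.id | users.yr | users.owner | users.name
90 | 9 | alice | eve
After GROUP BY (1 rows):
users.id | n
90 | 1

== RESULT ==
users.id | n
90 | 1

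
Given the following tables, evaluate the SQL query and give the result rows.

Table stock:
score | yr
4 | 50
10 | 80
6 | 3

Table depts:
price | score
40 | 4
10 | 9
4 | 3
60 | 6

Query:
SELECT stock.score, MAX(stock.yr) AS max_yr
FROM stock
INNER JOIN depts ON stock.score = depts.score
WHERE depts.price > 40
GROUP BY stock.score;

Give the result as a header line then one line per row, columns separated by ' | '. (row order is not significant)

After JOIN depts (2 rows):
stock.score | stock.yr | depts.price | depts.score
4 | 50 | 40 | 4
6 | 3 | 60 | 6
After WHERE (1 rows):
stock.score | stock.yr | depts.price | depts.score
6 | 3 | 60 | 6
After GROUP BY (1 rows):
stock.score | max_yr
6 | 3

== RESULT ==
stock.score | max_yr
6 | 3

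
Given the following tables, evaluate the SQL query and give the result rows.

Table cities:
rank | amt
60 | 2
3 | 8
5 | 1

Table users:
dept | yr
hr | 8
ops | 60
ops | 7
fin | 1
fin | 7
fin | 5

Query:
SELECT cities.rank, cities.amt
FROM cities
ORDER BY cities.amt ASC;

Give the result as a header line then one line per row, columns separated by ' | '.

After SELECT (3 rows):
cities.rank | cities.amt
60 | 2
3 | 8
5 | 1
After ORDER BY (3 rows):
cities.rank | cities.amt
5 | 1
60 | 2
3 | 8

== RESULT ==
cities.rank | cities.amt
5 | 1
60 | 2
3 | 8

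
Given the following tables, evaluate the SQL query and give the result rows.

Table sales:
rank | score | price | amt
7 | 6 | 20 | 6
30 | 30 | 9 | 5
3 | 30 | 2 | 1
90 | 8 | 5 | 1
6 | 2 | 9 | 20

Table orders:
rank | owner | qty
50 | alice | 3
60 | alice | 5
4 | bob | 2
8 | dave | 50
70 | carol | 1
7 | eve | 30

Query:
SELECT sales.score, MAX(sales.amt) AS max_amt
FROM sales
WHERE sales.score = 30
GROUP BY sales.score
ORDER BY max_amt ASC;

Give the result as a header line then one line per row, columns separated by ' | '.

== RESULT ==
sales.score | max_amt
30 | 5

Derivation:
After WHERE (2 rows):
sales.rank | sales.score | sales.price | sales.amt
30 | 30 | 9 | 5
3 | 30 | 2 | 1
After GROUP BY (1 rows):
sales.score | max_amt
30 | 5
After ORDER BY (1 rows):
sales.score | max_amt
30 | 5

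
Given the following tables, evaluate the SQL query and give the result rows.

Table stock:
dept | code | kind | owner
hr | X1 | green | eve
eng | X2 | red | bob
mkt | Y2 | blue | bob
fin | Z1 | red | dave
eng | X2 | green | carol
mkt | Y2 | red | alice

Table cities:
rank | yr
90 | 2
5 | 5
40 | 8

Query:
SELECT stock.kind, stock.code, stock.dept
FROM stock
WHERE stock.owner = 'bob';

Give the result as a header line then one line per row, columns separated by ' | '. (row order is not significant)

== RESULT ==
stock.kind | stock.code | stock.dept
red | X2 | eng
blue | Y2 | mkt

Derivation:
After WHERE (2 rows):
stock.dept | stock.code | stock.kind | stock.owner
eng | X2 | red | bob
mkt | Y2 | blue | bob
After SELECT (2 rows):
stock.kind | stock.code | stock.dept
red | X2 | eng
blue | Y2 | mkt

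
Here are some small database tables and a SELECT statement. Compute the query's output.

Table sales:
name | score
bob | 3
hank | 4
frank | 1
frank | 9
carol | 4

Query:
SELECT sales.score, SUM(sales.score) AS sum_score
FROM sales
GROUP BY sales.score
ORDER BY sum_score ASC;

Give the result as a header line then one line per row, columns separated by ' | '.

After GROUP BY (4 rows):
sales.score | sum_score
3 | 3
4 | 8
1 | 1
9 | 9
After ORDER BY (4 rows):
sales.score | sum_score
1 | 1
3 | 3
4 | 8
9 | 9

== RESULT ==
sales.score | sum_score
1 | 1
3 | 3
4 | 8
9 | 9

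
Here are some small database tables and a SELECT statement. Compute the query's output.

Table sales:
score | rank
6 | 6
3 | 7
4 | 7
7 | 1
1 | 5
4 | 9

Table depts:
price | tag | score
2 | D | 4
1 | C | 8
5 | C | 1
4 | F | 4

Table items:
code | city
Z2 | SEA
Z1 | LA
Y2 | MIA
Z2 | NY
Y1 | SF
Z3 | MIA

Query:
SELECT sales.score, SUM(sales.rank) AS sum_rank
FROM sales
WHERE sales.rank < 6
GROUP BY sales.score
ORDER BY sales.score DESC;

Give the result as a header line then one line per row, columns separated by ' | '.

== RESULT ==
sales.score | sum_rank
7 | 1
1 | 5

Derivation:
After WHERE (2 rows):
sales.score | sales.rank
7 | 1
1 | 5
After GROUP BY (2 rows):
sales.score | sum_rank
7 | 1
1 | 5
After ORDER BY (2 rows):
sales.score | sum_rank
7 | 1
1 | 5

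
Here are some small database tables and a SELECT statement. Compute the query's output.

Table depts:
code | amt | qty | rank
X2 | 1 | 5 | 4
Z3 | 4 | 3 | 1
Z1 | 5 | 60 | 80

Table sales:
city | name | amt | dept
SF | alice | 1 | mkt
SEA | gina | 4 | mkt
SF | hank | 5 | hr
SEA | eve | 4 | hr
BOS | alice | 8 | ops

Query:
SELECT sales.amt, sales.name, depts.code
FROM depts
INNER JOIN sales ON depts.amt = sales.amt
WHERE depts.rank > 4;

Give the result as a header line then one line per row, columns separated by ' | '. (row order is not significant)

After JOIN sales (4 rows):
depts.code | depts.amt | depts.qty | depts.rank | sales.city | sales.name | sales.amt | sales.dept
X2 | 1 | 5 | 4 | SF | alice | 1 | mkt
Z3 | 4 | 3 | 1 | SEA | gina | 4 | mkt
Z3 | 4 | 3 | 1 | SEA | eve | 4 | hr
Z1 | 5 | 60 | 80 | SF | hank | 5 | hr
After WHERE (1 rows):
depts.code | depts.amt | depts.qty | depts.rank | sales.city | sales.name | sales.amt | sales.dept
Z1 | 5 | 60 | 80 | SF | hank | 5 | hr
After SELECT (1 rows):
sales.amt | sales.name | depts.code
5 | hank | Z1

== RESULT ==
sales.amt | sales.name | depts.code
5 | hank | Z1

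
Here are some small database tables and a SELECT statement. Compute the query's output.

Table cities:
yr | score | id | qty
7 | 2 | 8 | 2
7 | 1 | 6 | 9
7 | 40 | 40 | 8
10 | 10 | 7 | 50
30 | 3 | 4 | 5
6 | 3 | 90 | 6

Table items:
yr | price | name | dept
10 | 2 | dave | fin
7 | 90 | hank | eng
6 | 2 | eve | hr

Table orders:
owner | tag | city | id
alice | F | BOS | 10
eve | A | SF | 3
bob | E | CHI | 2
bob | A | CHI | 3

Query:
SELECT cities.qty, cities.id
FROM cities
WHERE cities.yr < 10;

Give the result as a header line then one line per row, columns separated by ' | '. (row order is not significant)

== RESULT ==
cities.qty | cities.id
2 | 8
9 | 6
8 | 40
6 | 90

Derivation:
After WHERE (4 rows):
cities.yr | cities.score | cities.id | cities.qty
7 | 2 | 8 | 2
7 | 1 | 6 | 9
7 | 40 | 40 | 8
6 | 3 | 90 | 6
After SELECT (4 rows):
cities.qty | cities.id
2 | 8
9 | 6
8 | 40
6 | 90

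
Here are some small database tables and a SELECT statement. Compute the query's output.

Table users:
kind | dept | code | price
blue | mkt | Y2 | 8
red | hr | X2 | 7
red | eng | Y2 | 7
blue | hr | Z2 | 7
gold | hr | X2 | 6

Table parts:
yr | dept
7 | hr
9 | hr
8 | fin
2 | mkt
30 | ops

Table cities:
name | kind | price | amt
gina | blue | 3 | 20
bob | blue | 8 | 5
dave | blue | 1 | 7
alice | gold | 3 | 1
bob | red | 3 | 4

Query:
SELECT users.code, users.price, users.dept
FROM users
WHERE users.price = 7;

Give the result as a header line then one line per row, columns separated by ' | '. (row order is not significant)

After WHERE (3 rows):
users.kind | users.dept | users.code | users.price
red | hr | X2 | 7
red | eng | Y2 | 7
blue | hr | Z2 | 7
After SELECT (3 rows):
users.code | users.price | users.dept
X2 | 7 | hr
Y2 | 7 | eng
Z2 | 7 | hr

== RESULT ==
users.code | users.price | users.dept
X2 | 7 | hr
Y2 | 7 | eng
Z2 | 7 | hr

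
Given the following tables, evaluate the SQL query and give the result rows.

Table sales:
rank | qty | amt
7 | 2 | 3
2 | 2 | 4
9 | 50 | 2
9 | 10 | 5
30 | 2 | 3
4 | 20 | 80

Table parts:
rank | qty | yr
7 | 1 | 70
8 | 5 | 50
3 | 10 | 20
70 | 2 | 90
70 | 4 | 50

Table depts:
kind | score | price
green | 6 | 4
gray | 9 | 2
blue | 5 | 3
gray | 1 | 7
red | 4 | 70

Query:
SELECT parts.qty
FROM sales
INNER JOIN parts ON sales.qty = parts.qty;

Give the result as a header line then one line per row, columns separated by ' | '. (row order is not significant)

== RESULT ==
parts.qty
2
2
10
2

Derivation:
After JOIN parts (4 rows):
sales.rank | sales.qty | sales.amt | parts.rank | parts.qty | parts.yr
7 | 2 | 3 | 70 | 2 | 90
2 | 2 | 4 | 70 | 2 | 90
9 | 10 | 5 | 3 | 10 | 20
30 | 2 | 3 | 70 | 2 | 90
After SELECT (4 rows):
parts.qty
2
2
10
2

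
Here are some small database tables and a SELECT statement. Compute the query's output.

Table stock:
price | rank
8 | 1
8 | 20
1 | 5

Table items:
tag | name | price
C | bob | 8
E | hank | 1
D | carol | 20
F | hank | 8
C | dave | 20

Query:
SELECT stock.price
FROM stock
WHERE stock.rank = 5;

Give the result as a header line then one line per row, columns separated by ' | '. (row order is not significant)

After WHERE (1 rows):
stock.price | stock.rank
1 | 5
After SELECT (1 rows):
stock.price
1

== RESULT ==
stock.price
1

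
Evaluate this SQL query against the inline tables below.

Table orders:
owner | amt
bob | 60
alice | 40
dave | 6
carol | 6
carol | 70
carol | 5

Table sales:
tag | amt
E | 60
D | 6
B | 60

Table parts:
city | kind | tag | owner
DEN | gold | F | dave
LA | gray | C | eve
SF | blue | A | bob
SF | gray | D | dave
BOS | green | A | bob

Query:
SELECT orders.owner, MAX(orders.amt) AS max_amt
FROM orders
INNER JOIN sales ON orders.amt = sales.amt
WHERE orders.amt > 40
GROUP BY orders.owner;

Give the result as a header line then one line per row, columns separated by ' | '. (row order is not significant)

After JOIN sales (4 rows):
orders.owner | orders.amt | sales.tag | sales.amt
bob | 60 | E | 60
bob | 60 | B | 60
dave | 6 | D | 6
carol | 6 | D | 6
After WHERE (2 rows):
orders.owner | orders.amt | sales.tag | sales.amt
bob | 60 | E | 60
bob | 60 | B | 60
After GROUP BY (1 rows):
orders.owner | max_amt
bob | 60

== RESULT ==
orders.owner | max_amt
bob | 60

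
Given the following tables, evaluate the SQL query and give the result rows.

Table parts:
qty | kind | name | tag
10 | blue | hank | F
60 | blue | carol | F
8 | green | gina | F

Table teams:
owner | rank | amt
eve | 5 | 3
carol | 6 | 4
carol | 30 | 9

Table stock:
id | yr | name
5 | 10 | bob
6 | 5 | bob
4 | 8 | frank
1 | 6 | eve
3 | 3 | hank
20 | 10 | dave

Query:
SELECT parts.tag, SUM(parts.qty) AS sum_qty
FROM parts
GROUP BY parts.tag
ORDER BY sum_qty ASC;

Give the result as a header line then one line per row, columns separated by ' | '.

== RESULT ==
parts.tag | sum_qty
F | 78

Derivation:
After GROUP BY (1 rows):
parts.tag | sum_qty
F | 78
After ORDER BY (1 rows):
parts.tag | sum_qty
F | 78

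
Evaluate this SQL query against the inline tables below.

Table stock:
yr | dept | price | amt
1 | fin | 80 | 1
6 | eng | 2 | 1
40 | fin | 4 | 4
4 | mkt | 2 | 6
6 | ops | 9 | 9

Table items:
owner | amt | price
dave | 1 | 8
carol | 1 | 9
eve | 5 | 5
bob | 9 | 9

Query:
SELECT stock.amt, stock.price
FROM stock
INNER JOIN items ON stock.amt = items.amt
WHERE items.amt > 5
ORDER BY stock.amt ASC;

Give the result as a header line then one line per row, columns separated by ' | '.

== RESULT ==
stock.amt | stock.price
9 | 9

Derivation:
After JOIN items (5 rows):
stock.yr | stock.dept | stock.price | stock.amt | items.owner | items.amt | items.price
1 | fin | 80 | 1 | dave | 1 | 8
1 | fin | 80 | 1 | carol | 1 | 9
6 | eng | 2 | 1 | dave | 1 | 8
6 | eng | 2 | 1 | carol | 1 | 9
6 | ops | 9 | 9 | bob | 9 | 9
After WHERE (1 rows):
stock.yr | stock.dept | stock.price | stock.amt | items.owner | items.amt | items.price
6 | ops | 9 | 9 | bob | 9 | 9
After SELECT (1 rows):
stock.amt | stock.price
9 | 9
After ORDER BY (1 rows):
stock.amt | stock.price
9 | 9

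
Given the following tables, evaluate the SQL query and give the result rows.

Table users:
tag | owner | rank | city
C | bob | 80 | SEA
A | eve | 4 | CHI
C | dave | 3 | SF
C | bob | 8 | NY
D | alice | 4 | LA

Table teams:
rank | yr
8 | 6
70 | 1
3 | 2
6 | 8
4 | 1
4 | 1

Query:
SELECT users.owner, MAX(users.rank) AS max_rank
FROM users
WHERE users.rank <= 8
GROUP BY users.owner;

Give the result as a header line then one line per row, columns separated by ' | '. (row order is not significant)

After WHERE (4 rows):
users.tag | users.owner | users.rank | users.city
A | eve | 4 | CHI
C | dave | 3 | SF
C | bob | 8 | NY
D | alice | 4 | LA
After GROUP BY (4 rows):
users.owner | max_rank
eve | 4
dave | 3
bob | 8
alice | 4

== RESULT ==
users.owner | max_rank
eve | 4
dave | 3
bob | 8
alice | 4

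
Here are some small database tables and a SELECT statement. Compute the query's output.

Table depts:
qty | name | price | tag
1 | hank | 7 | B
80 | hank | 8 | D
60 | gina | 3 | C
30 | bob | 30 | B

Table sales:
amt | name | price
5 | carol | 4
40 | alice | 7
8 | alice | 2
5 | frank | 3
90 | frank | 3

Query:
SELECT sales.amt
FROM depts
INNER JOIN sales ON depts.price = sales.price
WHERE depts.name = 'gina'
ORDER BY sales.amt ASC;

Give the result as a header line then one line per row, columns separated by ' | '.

== RESULT ==
sales.amt
5
90

Derivation:
After JOIN sales (3 rows):
depts.qty | depts.name | depts.price | depts.tag | sales.amt | sales.name | sales.price
1 | hank | 7 | B | 40 | alice | 7
60 | gina | 3 | C | 5 | frank | 3
60 | gina | 3 | C | 90 | frank | 3
After WHERE (2 rows):
depts.qty | depts.name | depts.price | depts.tag | sales.amt | sales.name | sales.price
60 | gina | 3 | C | 5 | frank | 3
60 | gina | 3 | C | 90 | frank | 3
After SELECT (2 rows):
sales.amt
5
90
After ORDER BY (2 rows):
sales.amt
5
90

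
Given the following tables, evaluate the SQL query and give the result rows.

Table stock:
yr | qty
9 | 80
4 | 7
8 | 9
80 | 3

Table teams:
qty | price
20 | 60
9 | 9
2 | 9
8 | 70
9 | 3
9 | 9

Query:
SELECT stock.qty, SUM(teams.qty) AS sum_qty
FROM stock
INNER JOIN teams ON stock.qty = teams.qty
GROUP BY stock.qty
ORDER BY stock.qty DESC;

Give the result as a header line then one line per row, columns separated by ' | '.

After JOIN teams (3 rows):
stock.yr | stock.qty | teams.qty | teams.price
8 | 9 | 9 | 9
8 | 9 | 9 | 3
8 | 9 | 9 | 9
After GROUP BY (1 rows):
stock.qty | sum_qty
9 | 27
After ORDER BY (1 rows):
stock.qty | sum_qty
9 | 27

== RESULT ==
stock.qty | sum_qty
9 | 27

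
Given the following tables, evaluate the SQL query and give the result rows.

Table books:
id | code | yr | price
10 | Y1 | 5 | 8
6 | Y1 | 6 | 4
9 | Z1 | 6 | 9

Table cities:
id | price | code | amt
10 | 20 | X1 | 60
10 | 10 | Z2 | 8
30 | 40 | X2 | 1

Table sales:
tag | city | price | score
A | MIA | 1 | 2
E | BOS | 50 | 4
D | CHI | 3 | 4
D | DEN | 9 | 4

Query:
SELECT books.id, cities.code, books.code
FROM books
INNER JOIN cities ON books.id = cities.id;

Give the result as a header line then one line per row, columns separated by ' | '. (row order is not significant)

== RESULT ==
books.id | cities.code | books.code
10 | X1 | Y1
10 | Z2 | Y1

Derivation:
After JOIN cities (2 rows):
books.id | books.code | books.yr | books.price | cities.id | cities.price | cities.code | cities.amt
10 | Y1 | 5 | 8 | 10 | 20 | X1 | 60
10 | Y1 | 5 | 8 | 10 | 10 | Z2 | 8
After SELECT (2 rows):
books.id | cities.code | books.code
10 | X1 | Y1
10 | Z2 | Y1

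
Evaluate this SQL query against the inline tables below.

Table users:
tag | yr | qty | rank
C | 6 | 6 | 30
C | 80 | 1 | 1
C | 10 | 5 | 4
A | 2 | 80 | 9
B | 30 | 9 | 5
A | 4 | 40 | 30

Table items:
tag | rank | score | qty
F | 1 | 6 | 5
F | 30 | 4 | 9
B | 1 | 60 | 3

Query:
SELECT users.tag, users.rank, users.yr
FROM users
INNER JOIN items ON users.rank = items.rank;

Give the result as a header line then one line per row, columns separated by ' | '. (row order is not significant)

After JOIN items (4 rows):
users.tag | users.yr | users.qty | users.rank | items.tag | items.rank | items.score | items.qty
C | 6 | 6 | 30 | F | 30 | 4 | 9
C | 80 | 1 | 1 | F | 1 | 6 | 5
C | 80 | 1 | 1 | B | 1 | 60 | 3
A | 4 | 40 | 30 | F | 30 | 4 | 9
After SELECT (4 rows):
users.tag | users.rank | users.yr
C | 30 | 6
C | 1 | 80
C | 1 | 80
A | 30 | 4

== RESULT ==
users.tag | users.rank | users.yr
C | 30 | 6
C | 1 | 80
C | 1 | 80
A | 30 | 4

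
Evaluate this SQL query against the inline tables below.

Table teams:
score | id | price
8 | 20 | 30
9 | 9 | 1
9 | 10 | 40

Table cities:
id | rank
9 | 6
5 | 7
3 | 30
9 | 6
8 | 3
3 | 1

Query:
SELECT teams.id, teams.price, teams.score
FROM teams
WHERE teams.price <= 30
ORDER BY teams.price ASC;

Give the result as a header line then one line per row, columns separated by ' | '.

== RESULT ==
teams.id | teams.price | teams.score
9 | 1 | 9
20 | 30 | 8

Derivation:
After WHERE (2 rows):
teams.score | teams.id | teams.price
8 | 20 | 30
9 | 9 | 1
After SELECT (2 rows):
teams.id | teams.price | teams.score
20 | 30 | 8
9 | 1 | 9
After ORDER BY (2 rows):
teams.id | teams.price | teams.score
9 | 1 | 9
20 | 30 | 8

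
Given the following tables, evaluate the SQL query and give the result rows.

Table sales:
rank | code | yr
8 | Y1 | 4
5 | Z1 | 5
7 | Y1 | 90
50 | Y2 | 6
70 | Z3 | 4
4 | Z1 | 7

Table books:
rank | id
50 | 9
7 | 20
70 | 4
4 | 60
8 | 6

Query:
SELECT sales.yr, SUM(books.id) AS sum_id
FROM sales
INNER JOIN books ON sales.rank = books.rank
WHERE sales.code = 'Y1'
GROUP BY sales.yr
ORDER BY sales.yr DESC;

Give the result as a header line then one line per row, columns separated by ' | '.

== RESULT ==
sales.yr | sum_id
90 | 20
4 | 6

Derivation:
After JOIN books (5 rows):
sales.rank | sales.code | sales.yr | books.rank | books.id
8 | Y1 | 4 | 8 | 6
7 | Y1 | 90 | 7 | 20
50 | Y2 | 6 | 50 | 9
70 | Z3 | 4 | 70 | 4
4 | Z1 | 7 | 4 | 60
After WHERE (2 rows):
sales.rank | sales.code | sales.yr | books.rank | books.id
8 | Y1 | 4 | 8 | 6
7 | Y1 | 90 | 7 | 20
After GROUP BY (2 rows):
sales.yr | sum_id
4 | 6
90 | 20
After ORDER BY (2 rows):
sales.yr | sum_id
90 | 20
4 | 6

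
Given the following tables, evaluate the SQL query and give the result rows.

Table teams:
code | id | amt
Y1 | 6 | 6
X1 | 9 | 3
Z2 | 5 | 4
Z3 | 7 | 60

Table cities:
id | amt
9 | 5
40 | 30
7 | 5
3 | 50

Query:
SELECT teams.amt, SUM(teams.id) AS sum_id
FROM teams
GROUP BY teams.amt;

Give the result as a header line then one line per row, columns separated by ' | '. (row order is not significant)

== RESULT ==
teams.amt | sum_id
6 | 6
3 | 9
4 | 5
60 | 7

Derivation:
After GROUP BY (4 rows):
teams.amt | sum_id
6 | 6
3 | 9
4 | 5
60 | 7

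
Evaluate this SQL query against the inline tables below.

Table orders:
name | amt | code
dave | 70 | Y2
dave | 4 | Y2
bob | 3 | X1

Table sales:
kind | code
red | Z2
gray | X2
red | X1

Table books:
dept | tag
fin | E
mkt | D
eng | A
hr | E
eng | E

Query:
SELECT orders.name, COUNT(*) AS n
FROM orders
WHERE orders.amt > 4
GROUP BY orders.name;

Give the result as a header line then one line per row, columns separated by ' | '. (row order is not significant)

== RESULT ==
orders.name | n
dave | 1

Derivation:
After WHERE (1 rows):
orders.name | orders.amt | orders.code
dave | 70 | Y2
After GROUP BY (1 rows):
orders.name | n
dave | 1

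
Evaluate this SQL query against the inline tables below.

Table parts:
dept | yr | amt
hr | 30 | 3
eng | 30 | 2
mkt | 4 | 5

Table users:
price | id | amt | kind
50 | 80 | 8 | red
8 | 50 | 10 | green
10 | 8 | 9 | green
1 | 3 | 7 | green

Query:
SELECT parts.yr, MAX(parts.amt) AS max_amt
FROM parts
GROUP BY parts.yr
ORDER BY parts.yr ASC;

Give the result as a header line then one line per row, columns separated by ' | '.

After GROUP BY (2 rows):
parts.yr | max_amt
30 | 3
4 | 5
After ORDER BY (2 rows):
parts.yr | max_amt
4 | 5
30 | 3

== RESULT ==
parts.yr | max_amt
4 | 5
30 | 3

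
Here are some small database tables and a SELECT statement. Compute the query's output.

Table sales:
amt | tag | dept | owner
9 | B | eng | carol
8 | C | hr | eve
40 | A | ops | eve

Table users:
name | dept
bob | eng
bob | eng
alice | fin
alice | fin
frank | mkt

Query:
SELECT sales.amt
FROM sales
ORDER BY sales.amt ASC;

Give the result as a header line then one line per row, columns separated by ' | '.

After SELECT (3 rows):
sales.amt
9
8
40
After ORDER BY (3 rows):
sales.amt
8
9
40

== RESULT ==
sales.amt
8
9
40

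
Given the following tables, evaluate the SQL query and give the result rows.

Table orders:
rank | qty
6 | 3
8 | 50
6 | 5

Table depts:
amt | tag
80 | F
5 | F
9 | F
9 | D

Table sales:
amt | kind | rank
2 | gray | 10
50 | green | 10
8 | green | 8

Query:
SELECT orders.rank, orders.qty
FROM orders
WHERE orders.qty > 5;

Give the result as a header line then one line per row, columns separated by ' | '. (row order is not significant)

== RESULT ==
orders.rank | orders.qty
8 | 50

Derivation:
After WHERE (1 rows):
orders.rank | orders.qty
8 | 50
After SELECT (1 rows):
orders.rank | orders.qty
8 | 50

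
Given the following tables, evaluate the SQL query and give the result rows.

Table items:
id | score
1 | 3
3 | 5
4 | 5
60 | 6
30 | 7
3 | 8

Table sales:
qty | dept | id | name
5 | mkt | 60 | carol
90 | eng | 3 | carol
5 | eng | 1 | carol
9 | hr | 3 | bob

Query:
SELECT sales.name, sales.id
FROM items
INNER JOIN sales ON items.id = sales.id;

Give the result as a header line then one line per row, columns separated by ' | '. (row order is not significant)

After JOIN sales (6 rows):
items.id | items.score | sales.qty | sales.dept | sales.id | sales.name
1 | 3 | 5 | eng | 1 | carol
3 | 5 | 90 | eng | 3 | carol
3 | 5 | 9 | hr | 3 | bob
60 | 6 | 5 | mkt | 60 | carol
3 | 8 | 90 | eng | 3 | carol
3 | 8 | 9 | hr | 3 | bob
After SELECT (6 rows):
sales.name | sales.id
carol | 1
carol | 3
bob | 3
carol | 60
carol | 3
bob | 3

== RESULT ==
sales.name | sales.id
carol | 1
carol | 3
bob | 3
carol | 60
carol | 3
bob | 3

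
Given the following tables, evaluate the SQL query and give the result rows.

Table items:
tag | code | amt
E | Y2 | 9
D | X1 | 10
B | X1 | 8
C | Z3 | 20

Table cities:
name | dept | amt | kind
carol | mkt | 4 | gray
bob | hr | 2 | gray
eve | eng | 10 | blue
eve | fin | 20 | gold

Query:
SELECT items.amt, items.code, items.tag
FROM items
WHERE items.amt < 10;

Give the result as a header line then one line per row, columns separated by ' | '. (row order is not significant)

== RESULT ==
items.amt | items.code | items.tag
9 | Y2 | E
8 | X1 | B

Derivation:
After WHERE (2 rows):
items.tag | items.code | items.amt
E | Y2 | 9
B | X1 | 8
After SELECT (2 rows):
items.amt | items.code | items.tag
9 | Y2 | E
8 | X1 | B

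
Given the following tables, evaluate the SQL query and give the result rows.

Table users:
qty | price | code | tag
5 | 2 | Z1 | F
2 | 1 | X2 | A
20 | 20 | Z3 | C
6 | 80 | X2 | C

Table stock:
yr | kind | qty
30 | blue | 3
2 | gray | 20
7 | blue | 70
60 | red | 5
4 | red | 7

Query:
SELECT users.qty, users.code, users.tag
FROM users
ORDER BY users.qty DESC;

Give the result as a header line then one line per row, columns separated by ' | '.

After SELECT (4 rows):
users.qty | users.code | users.tag
5 | Z1 | F
2 | X2 | A
20 | Z3 | C
6 | X2 | C
After ORDER BY (4 rows):
users.qty | users.code | users.tag
20 | Z3 | C
6 | X2 | C
5 | Z1 | F
2 | X2 | A

== RESULT ==
users.qty | users.code | users.tag
20 | Z3 | C
6 | X2 | C
5 | Z1 | F
2 | X2 | A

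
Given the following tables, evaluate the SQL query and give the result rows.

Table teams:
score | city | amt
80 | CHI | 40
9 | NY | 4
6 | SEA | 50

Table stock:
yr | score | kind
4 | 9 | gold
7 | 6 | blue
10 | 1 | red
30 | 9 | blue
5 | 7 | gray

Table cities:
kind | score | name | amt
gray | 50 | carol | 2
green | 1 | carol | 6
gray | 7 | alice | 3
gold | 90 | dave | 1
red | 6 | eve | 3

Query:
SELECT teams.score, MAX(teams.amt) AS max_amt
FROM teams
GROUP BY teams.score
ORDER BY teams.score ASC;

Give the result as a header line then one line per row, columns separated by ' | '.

== RESULT ==
teams.score | max_amt
6 | 50
9 | 4
80 | 40

Derivation:
After GROUP BY (3 rows):
teams.score | max_amt
80 | 40
9 | 4
6 | 50
After ORDER BY (3 rows):
teams.score | max_amt
6 | 50
9 | 4
80 | 40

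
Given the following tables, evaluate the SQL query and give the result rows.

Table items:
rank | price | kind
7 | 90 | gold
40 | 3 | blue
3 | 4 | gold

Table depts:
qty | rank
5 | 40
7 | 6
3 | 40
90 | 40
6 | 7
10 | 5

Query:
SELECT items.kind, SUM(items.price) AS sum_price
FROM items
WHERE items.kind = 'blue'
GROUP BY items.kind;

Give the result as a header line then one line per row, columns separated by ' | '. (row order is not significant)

After WHERE (1 rows):
items.rank | items.price | items.kind
40 | 3 | blue
After GROUP BY (1 rows):
items.kind | sum_price
blue | 3

== RESULT ==
items.kind | sum_price
blue | 3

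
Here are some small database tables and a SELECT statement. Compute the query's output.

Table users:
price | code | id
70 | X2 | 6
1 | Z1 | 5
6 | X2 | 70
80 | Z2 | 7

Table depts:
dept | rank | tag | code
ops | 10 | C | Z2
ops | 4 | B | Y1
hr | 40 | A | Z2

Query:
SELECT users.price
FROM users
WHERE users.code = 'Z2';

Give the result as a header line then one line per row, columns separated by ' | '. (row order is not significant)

After WHERE (1 rows):
users.price | users.code | users.id
80 | Z2 | 7
After SELECT (1 rows):
users.price
80

== RESULT ==
users.price
80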